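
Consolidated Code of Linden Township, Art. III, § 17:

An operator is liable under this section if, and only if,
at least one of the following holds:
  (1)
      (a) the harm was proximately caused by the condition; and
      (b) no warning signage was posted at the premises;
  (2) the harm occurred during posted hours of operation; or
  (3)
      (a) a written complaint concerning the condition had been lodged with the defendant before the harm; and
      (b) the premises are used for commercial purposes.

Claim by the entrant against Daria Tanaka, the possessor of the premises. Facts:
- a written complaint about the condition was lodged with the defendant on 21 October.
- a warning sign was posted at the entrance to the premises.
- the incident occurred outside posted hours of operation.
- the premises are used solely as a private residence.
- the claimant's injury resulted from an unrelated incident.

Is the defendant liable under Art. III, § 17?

No — not liable.

(a) proximate cause — not met.
(b) no signage posted — not satisfied.
(1) = F AND F = false.
(2) during posted hours — not met.
(a) complaint lodged — satisfied.
(b) commercial use — not satisfied.
So (3) is not satisfied (T AND F).
So Overall is not satisfied (F OR F OR F).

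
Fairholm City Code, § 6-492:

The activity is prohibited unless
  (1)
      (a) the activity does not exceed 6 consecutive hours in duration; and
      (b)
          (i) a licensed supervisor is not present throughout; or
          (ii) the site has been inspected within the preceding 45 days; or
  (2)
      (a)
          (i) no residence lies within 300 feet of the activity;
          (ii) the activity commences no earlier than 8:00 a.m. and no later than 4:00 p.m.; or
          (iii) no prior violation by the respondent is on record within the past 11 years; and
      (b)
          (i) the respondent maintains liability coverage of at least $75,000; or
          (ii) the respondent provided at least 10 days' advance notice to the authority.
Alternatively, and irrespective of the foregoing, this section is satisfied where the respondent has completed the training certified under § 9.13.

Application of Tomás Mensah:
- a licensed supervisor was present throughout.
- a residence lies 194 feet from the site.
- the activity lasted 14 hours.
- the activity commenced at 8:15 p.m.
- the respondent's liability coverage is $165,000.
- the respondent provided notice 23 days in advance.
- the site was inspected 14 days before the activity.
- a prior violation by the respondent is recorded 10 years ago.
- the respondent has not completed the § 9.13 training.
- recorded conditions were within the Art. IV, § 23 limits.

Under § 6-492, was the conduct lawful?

(a) ≤ 6 hrs duration — not met.
(i) not (supervisor present) — not satisfied.
(ii) site inspected — met.
(b): F OR T → true.
(1): F AND T → false.
(i) no residence in 300 ft — not satisfied.
(ii) start within hours — not satisfied.
(iii) no prior violation — fails.
So (a) is not satisfied (F OR F OR F).
(i) coverage ≥ $75,000 — satisfied.
(ii) ≥10 days' notice — holds.
So (b) is satisfied (T OR T).
So (2) is not satisfied (F AND T).
So Overall is not satisfied (F OR F).
Exception (training certified) — not satisfied.
Result: main false OR exception false → false.

No — unlawful.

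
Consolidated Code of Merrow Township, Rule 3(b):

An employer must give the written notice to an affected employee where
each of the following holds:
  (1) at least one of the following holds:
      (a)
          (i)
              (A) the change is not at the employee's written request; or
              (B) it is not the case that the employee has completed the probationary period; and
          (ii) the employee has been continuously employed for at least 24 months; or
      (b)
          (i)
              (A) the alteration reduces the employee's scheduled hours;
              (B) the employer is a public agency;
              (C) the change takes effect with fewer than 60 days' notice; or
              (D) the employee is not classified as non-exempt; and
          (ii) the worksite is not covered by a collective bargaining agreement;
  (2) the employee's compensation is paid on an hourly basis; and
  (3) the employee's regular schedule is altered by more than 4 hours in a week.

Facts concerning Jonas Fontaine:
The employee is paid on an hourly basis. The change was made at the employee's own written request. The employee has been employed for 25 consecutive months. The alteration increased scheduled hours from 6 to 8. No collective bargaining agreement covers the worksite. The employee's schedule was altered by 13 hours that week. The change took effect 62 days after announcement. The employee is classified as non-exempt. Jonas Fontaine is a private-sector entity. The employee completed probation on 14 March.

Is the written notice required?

No — not required.

(A) not employee-requested — not satisfied.
(B) not (past probation) — not satisfied.
(i) = F OR F = false.
(ii) tenure ≥ 24 mo. — holds.
(a): F AND T → false.
(A) hours reduced — not satisfied.
(B) public agency — fails.
(C) < 60 days' notice — fails.
(D) not (non-exempt) — not met.
(i): F OR F OR F OR F → false.
(ii) no CBA — satisfied.
So (b) is not satisfied (F AND T).
(1) = F OR F = false.
(2) hourly-paid — met.
(3) schedule shift > 4h — satisfied.
Overall = F AND T AND T = false.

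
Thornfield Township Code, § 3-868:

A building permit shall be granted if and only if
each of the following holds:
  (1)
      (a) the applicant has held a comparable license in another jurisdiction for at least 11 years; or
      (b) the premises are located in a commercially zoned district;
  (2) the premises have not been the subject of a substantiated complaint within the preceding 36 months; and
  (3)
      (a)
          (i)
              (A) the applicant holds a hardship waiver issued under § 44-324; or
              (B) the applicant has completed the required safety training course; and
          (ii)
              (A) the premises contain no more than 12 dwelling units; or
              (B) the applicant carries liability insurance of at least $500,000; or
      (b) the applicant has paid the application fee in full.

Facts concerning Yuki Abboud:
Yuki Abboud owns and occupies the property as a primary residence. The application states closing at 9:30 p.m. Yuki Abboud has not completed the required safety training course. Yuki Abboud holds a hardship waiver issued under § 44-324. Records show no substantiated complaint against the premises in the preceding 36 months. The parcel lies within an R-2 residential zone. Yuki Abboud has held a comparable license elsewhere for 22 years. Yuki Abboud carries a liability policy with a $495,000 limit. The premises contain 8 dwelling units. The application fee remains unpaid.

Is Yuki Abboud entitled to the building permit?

(a) prior license ≥ 11 yr — holds.
(b) commercially zoned — not met.
So (1) is satisfied (T OR F).
(2) no complaint in 36 mo. — holds.
(A) hardship waiver — met.
(B) safety training — not satisfied.
(i) = T OR F = true.
(A) ≤ 12 units — met.
(B) insurance ≥ $500,000 — not satisfied.
So (ii) is satisfied (T OR F).
So (a) is satisfied (T AND T).
(b) fee paid — not satisfied.
So (3) is satisfied (T OR F).
So Overall is satisfied (T AND T AND T).

Yes — granted.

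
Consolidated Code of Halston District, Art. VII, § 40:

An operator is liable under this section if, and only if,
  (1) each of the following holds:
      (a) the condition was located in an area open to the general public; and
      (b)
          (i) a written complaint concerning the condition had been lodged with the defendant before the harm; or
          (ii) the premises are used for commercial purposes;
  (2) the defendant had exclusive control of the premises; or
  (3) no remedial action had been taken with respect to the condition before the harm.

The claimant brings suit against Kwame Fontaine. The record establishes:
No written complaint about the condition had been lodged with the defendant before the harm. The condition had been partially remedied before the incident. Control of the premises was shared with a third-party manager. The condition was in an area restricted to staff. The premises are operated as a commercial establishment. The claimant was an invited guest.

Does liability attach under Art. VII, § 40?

No — not liable.

(a) public area — fails.
(i) complaint lodged — not met.
(ii) commercial use — met.
(b): F OR T → true.
(1): F AND T → false.
(2) exclusive control — not met.
(3) no remedial action — not satisfied.
Overall = F OR F OR F = false.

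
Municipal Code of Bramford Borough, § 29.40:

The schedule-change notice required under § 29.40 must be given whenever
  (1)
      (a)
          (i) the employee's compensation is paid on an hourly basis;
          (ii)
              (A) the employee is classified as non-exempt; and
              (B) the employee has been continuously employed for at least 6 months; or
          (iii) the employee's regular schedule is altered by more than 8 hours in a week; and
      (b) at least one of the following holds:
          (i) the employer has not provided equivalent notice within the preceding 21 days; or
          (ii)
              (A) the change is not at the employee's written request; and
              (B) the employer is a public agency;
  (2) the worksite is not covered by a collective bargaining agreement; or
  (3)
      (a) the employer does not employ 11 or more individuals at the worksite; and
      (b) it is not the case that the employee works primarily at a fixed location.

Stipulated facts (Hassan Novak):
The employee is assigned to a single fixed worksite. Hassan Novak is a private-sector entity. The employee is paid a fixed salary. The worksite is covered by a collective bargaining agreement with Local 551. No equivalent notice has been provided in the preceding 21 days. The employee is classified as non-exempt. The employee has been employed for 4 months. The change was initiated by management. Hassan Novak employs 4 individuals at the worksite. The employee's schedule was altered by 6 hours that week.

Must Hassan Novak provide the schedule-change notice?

(i) hourly-paid — not satisfied.
(A) non-exempt — satisfied.
(B) tenure ≥ 6 mo. — not met.
(ii) = T AND F = false.
(iii) schedule shift > 8h — not satisfied.
(a) = F OR F OR F = false.
(i) no recent notice — holds.
(A) not employee-requested — met.
(B) public agency — not satisfied.
(ii) = T AND F = false.
(b) = T OR F = true.
(1): F AND T → false.
(2) no CBA — not met.
(a) not (≥ 11 at site) — holds.
(b) not (fixed location) — not met.
(3): T AND F → false.
So Overall is not satisfied (F OR F OR F).

No — not required.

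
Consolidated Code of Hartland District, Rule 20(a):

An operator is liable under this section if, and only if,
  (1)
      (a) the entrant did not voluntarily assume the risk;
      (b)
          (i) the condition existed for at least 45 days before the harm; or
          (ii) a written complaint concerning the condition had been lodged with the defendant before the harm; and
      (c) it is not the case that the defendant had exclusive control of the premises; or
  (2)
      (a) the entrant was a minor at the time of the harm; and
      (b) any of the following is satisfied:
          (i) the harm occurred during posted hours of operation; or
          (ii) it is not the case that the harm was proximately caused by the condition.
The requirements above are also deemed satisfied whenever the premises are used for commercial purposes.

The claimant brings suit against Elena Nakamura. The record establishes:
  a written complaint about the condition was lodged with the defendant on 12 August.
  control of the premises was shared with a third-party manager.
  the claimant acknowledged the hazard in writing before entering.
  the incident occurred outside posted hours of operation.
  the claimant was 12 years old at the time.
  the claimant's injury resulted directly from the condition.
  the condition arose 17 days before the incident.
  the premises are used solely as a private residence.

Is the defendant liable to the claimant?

No — not liable.

(a) no assumed risk — not satisfied.
(i) condition ≥45 days old — not satisfied.
(ii) complaint lodged — satisfied.
So (b) is satisfied (F OR T).
(c) not (exclusive control) — holds.
So (1) is not satisfied (F AND T AND T).
(a) entrant a minor — satisfied.
(i) during posted hours — fails.
(ii) not (proximate cause) — fails.
So (b) is not satisfied (F OR F).
So (2) is not satisfied (T AND F).
Overall: F OR F → false.
Exception (commercial use) — not satisfied.
Result: main false OR exception false → false.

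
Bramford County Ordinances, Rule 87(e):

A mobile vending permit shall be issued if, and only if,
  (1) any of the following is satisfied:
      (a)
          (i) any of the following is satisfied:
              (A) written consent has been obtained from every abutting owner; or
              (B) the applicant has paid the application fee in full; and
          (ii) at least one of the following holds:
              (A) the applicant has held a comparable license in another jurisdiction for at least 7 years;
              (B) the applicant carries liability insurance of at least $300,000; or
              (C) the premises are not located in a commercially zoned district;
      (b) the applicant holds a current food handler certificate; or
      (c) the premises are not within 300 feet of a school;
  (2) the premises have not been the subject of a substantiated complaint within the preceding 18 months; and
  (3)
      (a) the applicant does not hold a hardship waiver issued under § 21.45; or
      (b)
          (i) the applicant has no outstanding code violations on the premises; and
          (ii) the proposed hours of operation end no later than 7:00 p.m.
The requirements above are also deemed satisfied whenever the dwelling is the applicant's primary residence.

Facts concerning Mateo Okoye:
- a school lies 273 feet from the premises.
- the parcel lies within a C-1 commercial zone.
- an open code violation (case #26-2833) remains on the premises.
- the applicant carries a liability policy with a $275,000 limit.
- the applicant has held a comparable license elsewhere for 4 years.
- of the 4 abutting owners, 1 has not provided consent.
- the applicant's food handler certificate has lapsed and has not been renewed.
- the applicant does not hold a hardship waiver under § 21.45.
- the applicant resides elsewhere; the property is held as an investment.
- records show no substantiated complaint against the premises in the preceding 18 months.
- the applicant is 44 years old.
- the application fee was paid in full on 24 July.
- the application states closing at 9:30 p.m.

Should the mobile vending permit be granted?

No — denied.

(A) all abutters consent — not satisfied.
(B) fee paid — met.
So (i) is satisfied (F OR T).
(A) prior license ≥ 7 yr — not met.
(B) insurance ≥ $300,000 — not met.
(C) not (commercially zoned) — fails.
(ii): F OR F OR F → false.
(a): T AND F → false.
(b) food handler cert. — fails.
(c) ≥300 ft from school — fails.
(1): F OR F OR F → false.
(2) no complaint in 18 mo. — holds.
(a) not (hardship waiver) — holds.
(i) no code violations — fails.
(ii) closes by 7 p.m. — fails.
(b) = F AND F = false.
So (3) is satisfied (T OR F).
Overall = F AND T AND T = false.
Exception (primary residence) — not satisfied.
Result: main false OR exception false → false.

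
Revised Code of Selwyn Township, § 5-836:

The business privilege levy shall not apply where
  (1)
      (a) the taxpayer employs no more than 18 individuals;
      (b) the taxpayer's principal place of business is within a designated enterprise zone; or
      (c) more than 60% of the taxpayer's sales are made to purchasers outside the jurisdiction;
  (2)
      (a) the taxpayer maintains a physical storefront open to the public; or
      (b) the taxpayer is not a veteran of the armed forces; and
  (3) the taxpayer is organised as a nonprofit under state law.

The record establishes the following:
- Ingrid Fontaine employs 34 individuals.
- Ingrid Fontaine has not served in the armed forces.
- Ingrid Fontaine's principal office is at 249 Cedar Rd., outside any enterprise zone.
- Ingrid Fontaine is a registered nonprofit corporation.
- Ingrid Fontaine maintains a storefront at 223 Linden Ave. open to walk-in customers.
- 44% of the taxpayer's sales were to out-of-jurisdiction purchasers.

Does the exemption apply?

No — not exempt.

(a) ≤ 18 employees — not met.
(b) in enterprise zone — not satisfied.
(c) >60% out-of-jur. sales — fails.
So (1) is not satisfied (F OR F OR F).
(a) has storefront — holds.
(b) not (veteran) — met.
So (2) is satisfied (T OR T).
(3) nonprofit — holds.
Overall = F AND T AND T = false.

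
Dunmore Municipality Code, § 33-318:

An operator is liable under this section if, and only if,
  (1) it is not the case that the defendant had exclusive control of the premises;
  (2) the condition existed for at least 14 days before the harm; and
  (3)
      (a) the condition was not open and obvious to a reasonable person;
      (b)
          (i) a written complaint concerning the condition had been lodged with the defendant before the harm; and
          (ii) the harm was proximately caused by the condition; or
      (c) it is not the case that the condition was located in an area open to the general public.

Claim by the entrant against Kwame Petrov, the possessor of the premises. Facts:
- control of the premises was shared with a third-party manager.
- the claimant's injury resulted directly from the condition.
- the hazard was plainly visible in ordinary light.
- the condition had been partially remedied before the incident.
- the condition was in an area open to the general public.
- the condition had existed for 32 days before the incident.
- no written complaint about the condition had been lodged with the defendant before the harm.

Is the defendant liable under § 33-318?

(1) not (exclusive control) — met.
(2) condition ≥14 days old — satisfied.
(a) not open/obvious — fails.
(i) complaint lodged — fails.
(ii) proximate cause — met.
(b) = F AND T = false.
(c) not (public area) — fails.
So (3) is not satisfied (F OR F OR F).
So Overall is not satisfied (T AND T AND F).

No — not liable.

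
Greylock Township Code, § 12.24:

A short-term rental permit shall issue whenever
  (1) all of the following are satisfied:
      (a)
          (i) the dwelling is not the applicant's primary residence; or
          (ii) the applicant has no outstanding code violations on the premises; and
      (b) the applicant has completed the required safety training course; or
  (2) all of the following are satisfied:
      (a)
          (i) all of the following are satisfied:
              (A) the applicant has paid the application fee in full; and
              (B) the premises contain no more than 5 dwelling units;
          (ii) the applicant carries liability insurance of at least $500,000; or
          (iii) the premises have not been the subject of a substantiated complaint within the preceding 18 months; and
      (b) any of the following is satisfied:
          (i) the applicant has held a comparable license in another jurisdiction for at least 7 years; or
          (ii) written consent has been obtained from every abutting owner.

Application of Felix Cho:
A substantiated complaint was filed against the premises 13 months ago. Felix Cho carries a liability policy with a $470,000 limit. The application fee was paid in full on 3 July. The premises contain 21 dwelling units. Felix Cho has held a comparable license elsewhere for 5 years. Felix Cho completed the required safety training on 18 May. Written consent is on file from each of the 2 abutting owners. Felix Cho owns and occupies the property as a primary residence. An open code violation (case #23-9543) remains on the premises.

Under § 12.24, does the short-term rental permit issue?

No — denied.

(i) not (primary residence) — fails.
(ii) no code violations — fails.
(a): F OR F → false.
(b) safety training — satisfied.
(1) = F AND T = false.
(A) fee paid — met.
(B) ≤ 5 units — not met.
(i) = T AND F = false.
(ii) insurance ≥ $500,000 — not satisfied.
(iii) no complaint in 18 mo. — not satisfied.
So (a) is not satisfied (F OR F OR F).
(i) prior license ≥ 7 yr — not met.
(ii) all abutters consent — met.
So (b) is satisfied (F OR T).
(2): F AND T → false.
Overall: F OR F → false.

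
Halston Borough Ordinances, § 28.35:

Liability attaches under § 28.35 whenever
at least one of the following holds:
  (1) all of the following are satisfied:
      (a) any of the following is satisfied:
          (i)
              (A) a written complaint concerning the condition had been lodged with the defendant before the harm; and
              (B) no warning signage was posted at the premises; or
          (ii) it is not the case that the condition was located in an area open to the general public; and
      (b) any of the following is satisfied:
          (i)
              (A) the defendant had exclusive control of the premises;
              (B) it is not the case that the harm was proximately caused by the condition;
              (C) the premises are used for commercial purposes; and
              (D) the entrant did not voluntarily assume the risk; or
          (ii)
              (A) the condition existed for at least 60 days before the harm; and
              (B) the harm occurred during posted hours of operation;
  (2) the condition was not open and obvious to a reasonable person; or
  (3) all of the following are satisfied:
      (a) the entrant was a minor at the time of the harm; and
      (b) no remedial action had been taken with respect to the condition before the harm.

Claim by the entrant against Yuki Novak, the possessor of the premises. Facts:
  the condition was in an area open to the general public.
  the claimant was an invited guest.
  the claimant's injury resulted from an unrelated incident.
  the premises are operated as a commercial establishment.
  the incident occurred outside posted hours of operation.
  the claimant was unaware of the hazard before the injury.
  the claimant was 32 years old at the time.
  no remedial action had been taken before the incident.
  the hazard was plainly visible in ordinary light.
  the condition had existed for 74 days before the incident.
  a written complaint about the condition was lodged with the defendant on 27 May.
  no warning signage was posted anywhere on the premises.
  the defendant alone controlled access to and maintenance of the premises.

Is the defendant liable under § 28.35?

(A) complaint lodged — met.
(B) no signage posted — met.
(i) = T AND T = true.
(ii) not (public area) — not satisfied.
(a) = T OR F = true.
(A) exclusive control — met.
(B) not (proximate cause) — holds.
(C) commercial use — holds.
(D) no assumed risk — satisfied.
(i) = T AND T AND T AND T = true.
(A) condition ≥60 days old — holds.
(B) during posted hours — fails.
(ii): T AND F → false.
(b): T OR F → true.
(1) = T AND T = true.
(2) not open/obvious — fails.
(a) entrant a minor — not satisfied.
(b) no remedial action — satisfied.
So (3) is not satisfied (F AND T).
So Overall is satisfied (T OR F OR F).

Yes — liable.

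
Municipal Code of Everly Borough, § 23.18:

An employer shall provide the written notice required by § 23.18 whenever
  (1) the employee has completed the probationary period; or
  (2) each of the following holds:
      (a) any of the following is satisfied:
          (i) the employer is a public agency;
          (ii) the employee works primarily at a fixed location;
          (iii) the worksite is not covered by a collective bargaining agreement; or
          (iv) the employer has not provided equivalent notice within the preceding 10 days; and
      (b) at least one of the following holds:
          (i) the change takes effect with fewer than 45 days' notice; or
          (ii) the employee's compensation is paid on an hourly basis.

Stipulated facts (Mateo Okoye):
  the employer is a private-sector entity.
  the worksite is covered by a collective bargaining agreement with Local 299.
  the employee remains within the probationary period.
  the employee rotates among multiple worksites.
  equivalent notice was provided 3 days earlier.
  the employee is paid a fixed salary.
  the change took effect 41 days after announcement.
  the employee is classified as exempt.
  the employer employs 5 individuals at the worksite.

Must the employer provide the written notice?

(1) past probation — not satisfied.
(i) public agency — fails.
(ii) fixed location — not satisfied.
(iii) no CBA — not satisfied.
(iv) no recent notice — not met.
So (a) is not satisfied (F OR F OR F OR F).
(i) < 45 days' notice — met.
(ii) hourly-paid — not met.
(b): T OR F → true.
(2): F AND T → false.
So Overall is not satisfied (F OR F).

No — not required.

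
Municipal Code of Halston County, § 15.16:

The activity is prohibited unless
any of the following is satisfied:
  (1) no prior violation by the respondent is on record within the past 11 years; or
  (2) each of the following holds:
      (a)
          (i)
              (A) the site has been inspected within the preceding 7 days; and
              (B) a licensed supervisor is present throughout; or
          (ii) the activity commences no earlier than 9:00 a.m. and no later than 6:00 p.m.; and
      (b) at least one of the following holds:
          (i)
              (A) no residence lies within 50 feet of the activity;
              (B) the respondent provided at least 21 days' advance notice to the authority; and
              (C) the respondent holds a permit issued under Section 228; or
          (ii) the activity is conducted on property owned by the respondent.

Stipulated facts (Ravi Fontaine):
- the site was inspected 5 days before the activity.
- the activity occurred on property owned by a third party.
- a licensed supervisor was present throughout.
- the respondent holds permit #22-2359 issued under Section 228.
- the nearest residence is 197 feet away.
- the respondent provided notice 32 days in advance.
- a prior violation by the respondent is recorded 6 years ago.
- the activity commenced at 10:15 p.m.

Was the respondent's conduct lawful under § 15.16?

(1) no prior violation — not met.
(A) site inspected — satisfied.
(B) supervisor present — satisfied.
(i) = T AND T = true.
(ii) start within hours — not met.
(a): T OR F → true.
(A) no residence in 50 ft — satisfied.
(B) ≥21 days' notice — met.
(C) holds permit — met.
So (i) is satisfied (T AND T AND T).
(ii) own property — not satisfied.
(b): T OR F → true.
(2): T AND T → true.
Overall: F OR T → true.

Yes — lawful.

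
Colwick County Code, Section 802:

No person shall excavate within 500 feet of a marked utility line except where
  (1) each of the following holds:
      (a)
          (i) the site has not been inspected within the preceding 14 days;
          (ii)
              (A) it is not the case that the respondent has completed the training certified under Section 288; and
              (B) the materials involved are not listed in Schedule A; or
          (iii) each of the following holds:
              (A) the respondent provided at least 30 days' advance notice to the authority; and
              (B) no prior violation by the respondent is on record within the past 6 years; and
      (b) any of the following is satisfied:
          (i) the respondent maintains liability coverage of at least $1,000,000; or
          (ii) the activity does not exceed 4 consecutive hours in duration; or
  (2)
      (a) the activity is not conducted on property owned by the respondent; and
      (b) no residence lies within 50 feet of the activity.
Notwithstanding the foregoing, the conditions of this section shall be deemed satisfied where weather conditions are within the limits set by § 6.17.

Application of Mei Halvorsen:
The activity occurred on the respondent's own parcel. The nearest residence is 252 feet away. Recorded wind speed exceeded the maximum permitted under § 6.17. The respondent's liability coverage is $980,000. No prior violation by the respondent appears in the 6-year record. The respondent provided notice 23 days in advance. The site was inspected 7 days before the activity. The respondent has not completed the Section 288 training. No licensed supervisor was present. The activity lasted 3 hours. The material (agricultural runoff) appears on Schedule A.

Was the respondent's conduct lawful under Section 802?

(i) not (site inspected) — fails.
(A) not (training certified) — met.
(B) not (Schedule A material) — not satisfied.
So (ii) is not satisfied (T AND F).
(A) ≥30 days' notice — fails.
(B) no prior violation — satisfied.
(iii): F AND T → false.
(a): F OR F OR F → false.
(i) coverage ≥ $1,000,000 — not satisfied.
(ii) ≤ 4 hrs duration — satisfied.
(b): F OR T → true.
(1) = F AND T = false.
(a) not (own property) — not satisfied.
(b) no residence in 50 ft — met.
(2): F AND T → false.
Overall: F OR F → false.
Exception (weather ok) — not satisfied.
Result: main false OR exception false → false.

No — unlawful.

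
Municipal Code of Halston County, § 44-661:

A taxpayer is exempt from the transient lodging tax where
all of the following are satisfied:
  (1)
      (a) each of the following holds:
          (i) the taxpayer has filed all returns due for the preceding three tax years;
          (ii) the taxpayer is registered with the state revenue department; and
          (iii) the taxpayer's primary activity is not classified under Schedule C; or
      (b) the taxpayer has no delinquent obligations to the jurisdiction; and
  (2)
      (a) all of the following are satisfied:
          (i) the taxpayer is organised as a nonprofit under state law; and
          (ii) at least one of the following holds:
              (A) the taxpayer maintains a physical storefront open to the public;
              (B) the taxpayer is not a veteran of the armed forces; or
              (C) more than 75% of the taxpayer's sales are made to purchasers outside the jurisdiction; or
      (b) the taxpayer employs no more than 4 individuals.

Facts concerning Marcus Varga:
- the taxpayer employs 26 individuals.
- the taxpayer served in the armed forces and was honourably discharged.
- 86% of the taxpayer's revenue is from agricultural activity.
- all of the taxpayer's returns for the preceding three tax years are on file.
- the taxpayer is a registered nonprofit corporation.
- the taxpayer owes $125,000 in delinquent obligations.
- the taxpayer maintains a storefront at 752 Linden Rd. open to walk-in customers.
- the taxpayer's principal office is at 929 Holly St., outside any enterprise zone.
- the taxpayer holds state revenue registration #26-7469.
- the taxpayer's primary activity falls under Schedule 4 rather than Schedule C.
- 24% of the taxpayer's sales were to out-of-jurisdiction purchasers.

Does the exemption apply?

(i) returns current — holds.
(ii) state-registered — met.
(iii) not (Schedule C activity) — holds.
So (a) is satisfied (T AND T AND T).
(b) no delinquency — not satisfied.
(1): T OR F → true.
(i) nonprofit — holds.
(A) has storefront — holds.
(B) not (veteran) — fails.
(C) >75% out-of-jur. sales — not satisfied.
So (ii) is satisfied (T OR F OR F).
So (a) is satisfied (T AND T).
(b) ≤ 4 employees — not satisfied.
So (2) is satisfied (T OR F).
Overall: T AND T → true.

Yes — exempt.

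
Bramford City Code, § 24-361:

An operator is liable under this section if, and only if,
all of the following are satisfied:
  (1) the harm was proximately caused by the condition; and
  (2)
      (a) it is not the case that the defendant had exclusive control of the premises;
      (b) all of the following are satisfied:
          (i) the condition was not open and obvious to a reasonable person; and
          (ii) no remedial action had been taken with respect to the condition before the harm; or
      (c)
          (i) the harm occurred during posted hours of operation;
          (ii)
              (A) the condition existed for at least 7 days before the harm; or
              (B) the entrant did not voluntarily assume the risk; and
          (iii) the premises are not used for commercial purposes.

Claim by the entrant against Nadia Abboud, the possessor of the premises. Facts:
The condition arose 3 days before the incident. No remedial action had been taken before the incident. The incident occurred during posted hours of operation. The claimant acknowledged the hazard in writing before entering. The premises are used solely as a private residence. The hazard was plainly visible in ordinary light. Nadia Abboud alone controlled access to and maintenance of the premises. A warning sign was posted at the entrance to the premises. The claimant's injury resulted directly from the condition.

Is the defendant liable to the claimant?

No — not liable.

(1) proximate cause — satisfied.
(a) not (exclusive control) — fails.
(i) not open/obvious — not satisfied.
(ii) no remedial action — satisfied.
(b) = F AND T = false.
(i) during posted hours — holds.
(A) condition ≥7 days old — not met.
(B) no assumed risk — not satisfied.
(ii) = F OR F = false.
(iii) not (commercial use) — holds.
(c): T AND F AND T → false.
(2) = F OR F OR F = false.
Overall = T AND F = false.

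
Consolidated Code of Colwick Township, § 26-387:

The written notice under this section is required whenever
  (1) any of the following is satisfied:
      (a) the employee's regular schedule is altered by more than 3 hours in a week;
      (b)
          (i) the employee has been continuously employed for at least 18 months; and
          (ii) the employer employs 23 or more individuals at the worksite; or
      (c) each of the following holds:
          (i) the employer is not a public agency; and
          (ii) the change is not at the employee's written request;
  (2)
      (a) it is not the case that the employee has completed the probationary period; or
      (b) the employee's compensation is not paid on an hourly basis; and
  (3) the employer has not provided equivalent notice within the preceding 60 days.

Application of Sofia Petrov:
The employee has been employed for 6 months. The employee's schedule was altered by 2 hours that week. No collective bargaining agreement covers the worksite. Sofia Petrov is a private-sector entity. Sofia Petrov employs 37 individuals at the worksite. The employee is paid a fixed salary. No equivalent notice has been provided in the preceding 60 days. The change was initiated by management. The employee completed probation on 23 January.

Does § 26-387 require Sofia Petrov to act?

(a) schedule shift > 3h — not satisfied.
(i) tenure ≥ 18 mo. — fails.
(ii) ≥ 23 at site — met.
(b) = F AND T = false.
(i) not (public agency) — satisfied.
(ii) not employee-requested — satisfied.
(c) = T AND T = true.
So (1) is satisfied (F OR F OR T).
(a) not (past probation) — fails.
(b) not (hourly-paid) — met.
(2): F OR T → true.
(3) no recent notice — met.
So Overall is satisfied (T AND T AND T).

Yes — required.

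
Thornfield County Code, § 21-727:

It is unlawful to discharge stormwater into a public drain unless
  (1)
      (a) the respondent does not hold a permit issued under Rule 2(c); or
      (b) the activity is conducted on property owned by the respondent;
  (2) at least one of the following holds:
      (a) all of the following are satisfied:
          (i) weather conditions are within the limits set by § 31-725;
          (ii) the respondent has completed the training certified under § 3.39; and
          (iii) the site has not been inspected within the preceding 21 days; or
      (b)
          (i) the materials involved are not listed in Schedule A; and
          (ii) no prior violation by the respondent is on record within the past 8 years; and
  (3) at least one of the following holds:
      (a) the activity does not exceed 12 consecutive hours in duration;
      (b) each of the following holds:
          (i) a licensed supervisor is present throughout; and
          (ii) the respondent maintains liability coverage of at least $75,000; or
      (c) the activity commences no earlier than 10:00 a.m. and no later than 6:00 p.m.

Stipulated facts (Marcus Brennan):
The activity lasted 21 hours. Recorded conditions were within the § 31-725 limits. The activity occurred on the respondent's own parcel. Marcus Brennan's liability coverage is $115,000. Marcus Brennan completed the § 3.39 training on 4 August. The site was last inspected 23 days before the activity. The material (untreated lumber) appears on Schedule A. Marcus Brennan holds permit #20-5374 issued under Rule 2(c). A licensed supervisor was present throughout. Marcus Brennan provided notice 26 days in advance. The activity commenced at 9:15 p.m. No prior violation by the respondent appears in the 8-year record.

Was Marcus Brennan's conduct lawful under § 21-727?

Yes — lawful.

(a) not (holds permit) — not satisfied.
(b) own property — met.
So (1) is satisfied (F OR T).
(i) weather ok — satisfied.
(ii) training certified — holds.
(iii) not (site inspected) — met.
(a): T AND T AND T → true.
(i) not (Schedule A material) — not satisfied.
(ii) no prior violation — met.
So (b) is not satisfied (F AND T).
(2): T OR F → true.
(a) ≤ 12 hrs duration — not met.
(i) supervisor present — met.
(ii) coverage ≥ $75,000 — holds.
(b) = T AND T = true.
(c) start within hours — not satisfied.
So (3) is satisfied (F OR T OR F).
So Overall is satisfied (T AND T AND T).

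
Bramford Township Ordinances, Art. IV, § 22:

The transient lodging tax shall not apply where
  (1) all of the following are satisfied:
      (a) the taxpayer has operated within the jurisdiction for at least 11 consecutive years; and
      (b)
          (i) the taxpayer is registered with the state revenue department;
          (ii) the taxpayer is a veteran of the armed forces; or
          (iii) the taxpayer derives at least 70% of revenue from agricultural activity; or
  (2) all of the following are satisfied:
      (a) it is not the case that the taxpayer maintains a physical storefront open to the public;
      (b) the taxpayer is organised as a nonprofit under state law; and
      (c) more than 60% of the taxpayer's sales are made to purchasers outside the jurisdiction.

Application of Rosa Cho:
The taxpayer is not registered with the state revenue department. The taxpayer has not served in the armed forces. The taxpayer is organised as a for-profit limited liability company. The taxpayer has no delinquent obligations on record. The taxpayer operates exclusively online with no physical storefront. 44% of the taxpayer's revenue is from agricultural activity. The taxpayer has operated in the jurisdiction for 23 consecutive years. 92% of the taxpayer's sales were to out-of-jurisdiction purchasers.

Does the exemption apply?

No — not exempt.

(a) ≥ 11 yrs in jurisdiction — met.
(i) state-registered — fails.
(ii) veteran — fails.
(iii) ≥70% agricultural — not met.
(b): F OR F OR F → false.
(1) = T AND F = false.
(a) not (has storefront) — satisfied.
(b) nonprofit — fails.
(c) >60% out-of-jur. sales — holds.
So (2) is not satisfied (T AND F AND T).
So Overall is not satisfied (F OR F).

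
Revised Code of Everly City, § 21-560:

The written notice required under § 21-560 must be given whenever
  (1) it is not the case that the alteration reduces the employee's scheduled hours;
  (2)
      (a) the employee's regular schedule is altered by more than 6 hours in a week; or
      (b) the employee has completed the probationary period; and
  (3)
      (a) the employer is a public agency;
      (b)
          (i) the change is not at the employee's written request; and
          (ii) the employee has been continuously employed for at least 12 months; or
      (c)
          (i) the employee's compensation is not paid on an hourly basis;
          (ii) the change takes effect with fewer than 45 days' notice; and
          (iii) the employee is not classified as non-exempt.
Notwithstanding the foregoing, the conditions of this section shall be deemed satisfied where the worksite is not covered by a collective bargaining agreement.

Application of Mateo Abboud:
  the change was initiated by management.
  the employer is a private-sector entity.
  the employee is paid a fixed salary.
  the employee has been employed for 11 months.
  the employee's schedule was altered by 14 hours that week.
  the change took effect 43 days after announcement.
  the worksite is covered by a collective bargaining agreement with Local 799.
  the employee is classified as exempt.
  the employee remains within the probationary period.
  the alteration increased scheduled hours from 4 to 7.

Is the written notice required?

(1) not (hours reduced) — met.
(a) schedule shift > 6h — holds.
(b) past probation — fails.
(2): T OR F → true.
(a) public agency — not satisfied.
(i) not employee-requested — met.
(ii) tenure ≥ 12 mo. — fails.
(b): T AND F → false.
(i) not (hourly-paid) — met.
(ii) < 45 days' notice — satisfied.
(iii) not (non-exempt) — holds.
(c) = T AND T AND T = true.
So (3) is satisfied (F OR F OR T).
Overall = T AND T AND T = true.
Exception (no CBA) — not satisfied.
Result: main true OR exception false → true.

Yes — required.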